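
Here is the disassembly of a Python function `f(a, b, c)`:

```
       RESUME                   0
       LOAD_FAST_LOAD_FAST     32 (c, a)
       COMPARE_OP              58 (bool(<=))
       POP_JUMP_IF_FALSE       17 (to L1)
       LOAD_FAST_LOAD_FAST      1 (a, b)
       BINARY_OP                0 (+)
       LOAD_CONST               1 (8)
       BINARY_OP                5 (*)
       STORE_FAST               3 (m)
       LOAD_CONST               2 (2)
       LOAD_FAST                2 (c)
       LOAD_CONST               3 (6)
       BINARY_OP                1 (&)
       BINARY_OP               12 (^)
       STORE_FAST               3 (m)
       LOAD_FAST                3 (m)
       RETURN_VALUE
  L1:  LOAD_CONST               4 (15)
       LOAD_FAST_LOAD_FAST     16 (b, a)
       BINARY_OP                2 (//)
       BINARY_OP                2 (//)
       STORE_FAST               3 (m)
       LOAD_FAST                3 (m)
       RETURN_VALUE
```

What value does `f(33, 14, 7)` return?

LOAD_FAST_LOAD_FAST c,a → push 7,33. Stack: [7, 33]
COMPARE_OP bool(<=) → 7 vs 33 = True. Stack: [True]
POP_JUMP_IF_FALSE → pop True; no jump. Stack: []
LOAD_FAST_LOAD_FAST a,b → push 33,14. Stack: [33, 14]
BINARY_OP + → 33 + 14 = 47. Stack: [47]
LOAD_CONST → push 8. Stack: [47, 8]
BINARY_OP * → 47 * 8 = 376. Stack: [376]
STORE_FAST m → m=376. Stack: []
LOAD_CONST → push 2. Stack: [2]
LOAD_FAST c → push 7. Stack: [2, 7]
LOAD_CONST → push 6. Stack: [2, 7, 6]
BINARY_OP & → 7 & 6 = 6. Stack: [2, 6]
BINARY_OP ^ → 2 ^ 6 = 4. Stack: [4]
STORE_FAST m → m=4. Stack: []
LOAD_FAST m → push 4. Stack: [4]
RETURN_VALUE → return 4.

4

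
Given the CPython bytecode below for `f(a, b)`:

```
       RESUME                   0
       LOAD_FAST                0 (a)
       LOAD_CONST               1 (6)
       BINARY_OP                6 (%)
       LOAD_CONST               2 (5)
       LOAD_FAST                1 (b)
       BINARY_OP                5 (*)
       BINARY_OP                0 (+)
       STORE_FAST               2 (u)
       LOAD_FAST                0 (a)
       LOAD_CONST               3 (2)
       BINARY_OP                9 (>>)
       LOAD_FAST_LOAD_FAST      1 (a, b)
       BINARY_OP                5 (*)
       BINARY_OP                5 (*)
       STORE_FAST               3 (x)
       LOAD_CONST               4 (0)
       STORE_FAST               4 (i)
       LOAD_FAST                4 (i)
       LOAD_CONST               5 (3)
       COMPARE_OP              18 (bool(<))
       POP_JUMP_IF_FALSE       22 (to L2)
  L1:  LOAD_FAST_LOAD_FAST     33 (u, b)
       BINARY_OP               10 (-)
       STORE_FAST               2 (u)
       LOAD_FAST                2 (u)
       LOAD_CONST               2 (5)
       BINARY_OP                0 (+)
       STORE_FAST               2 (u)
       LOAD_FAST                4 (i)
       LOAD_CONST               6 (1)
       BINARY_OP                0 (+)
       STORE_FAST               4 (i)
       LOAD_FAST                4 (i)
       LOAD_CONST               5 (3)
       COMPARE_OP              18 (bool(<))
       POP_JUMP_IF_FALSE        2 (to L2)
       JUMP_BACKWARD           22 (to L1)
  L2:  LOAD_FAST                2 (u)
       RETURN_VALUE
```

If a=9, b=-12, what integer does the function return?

-6

LOAD_FAST a → push 9
LOAD_CONST → push 6
BINARY_OP % → 9 % 6 = 3
LOAD_CONST → push 5
LOAD_FAST b → push -12
BINARY_OP * → 5 * -12 = -60
BINARY_OP + → 3 + -60 = -57
STORE_FAST u → u=-57
LOAD_FAST a → push 9
LOAD_CONST → push 2
BINARY_OP >> → 9 >> 2 = 2
LOAD_FAST_LOAD_FAST a,b → push 9,-12
BINARY_OP * → 9 * -12 = -108
BINARY_OP * → 2 * -108 = -216
STORE_FAST x → x=-216
LOAD_CONST → push 0
STORE_FAST i → i=0
LOAD_FAST i → push 0
LOAD_CONST → push 3
COMPARE_OP bool(<) → 0 vs 3 = True
POP_JUMP_IF_FALSE → pop True; no jump
LOAD_FAST_LOAD_FAST u,b → push -57,-12
BINARY_OP - → -57 - -12 = -45
STORE_FAST u → u=-45
LOAD_FAST u → push -45
LOAD_CONST → push 5
BINARY_OP + → -45 + 5 = -40
STORE_FAST u → u=-40
LOAD_FAST i → push 0
LOAD_CONST → push 1
BINARY_OP + → 0 + 1 = 1
STORE_FAST i → i=1
LOAD_FAST i → push 1
LOAD_CONST → push 3
COMPARE_OP bool(<) → 1 vs 3 = True
POP_JUMP_IF_FALSE → pop True; no jump
LOAD_FAST_LOAD_FAST u,b → push -40,-12
BINARY_OP - → -40 - -12 = -28
STORE_FAST u → u=-28
LOAD_FAST u → push -28
LOAD_CONST → push 5
BINARY_OP + → -28 + 5 = -23
STORE_FAST u → u=-23
LOAD_FAST i → push 1
LOAD_CONST → push 1
BINARY_OP + → 1 + 1 = 2
STORE_FAST i → i=2
LOAD_FAST i → push 2
LOAD_CONST → push 3
COMPARE_OP bool(<) → 2 vs 3 = True
POP_JUMP_IF_FALSE → pop True; no jump
LOAD_FAST_LOAD_FAST u,b → push -23,-12
BINARY_OP - → -23 - -12 = -11
STORE_FAST u → u=-11
LOAD_FAST u → push -11
LOAD_CONST → push 5
BINARY_OP + → -11 + 5 = -6
STORE_FAST u → u=-6
LOAD_FAST i → push 2
LOAD_CONST → push 1
BINARY_OP + → 2 + 1 = 3
STORE_FAST i → i=3
LOAD_FAST i → push 3
LOAD_CONST → push 3
COMPARE_OP bool(<) → 3 vs 3 = False
POP_JUMP_IF_FALSE → pop False; jump
LOAD_FAST u → push -6
RETURN_VALUE → return -6.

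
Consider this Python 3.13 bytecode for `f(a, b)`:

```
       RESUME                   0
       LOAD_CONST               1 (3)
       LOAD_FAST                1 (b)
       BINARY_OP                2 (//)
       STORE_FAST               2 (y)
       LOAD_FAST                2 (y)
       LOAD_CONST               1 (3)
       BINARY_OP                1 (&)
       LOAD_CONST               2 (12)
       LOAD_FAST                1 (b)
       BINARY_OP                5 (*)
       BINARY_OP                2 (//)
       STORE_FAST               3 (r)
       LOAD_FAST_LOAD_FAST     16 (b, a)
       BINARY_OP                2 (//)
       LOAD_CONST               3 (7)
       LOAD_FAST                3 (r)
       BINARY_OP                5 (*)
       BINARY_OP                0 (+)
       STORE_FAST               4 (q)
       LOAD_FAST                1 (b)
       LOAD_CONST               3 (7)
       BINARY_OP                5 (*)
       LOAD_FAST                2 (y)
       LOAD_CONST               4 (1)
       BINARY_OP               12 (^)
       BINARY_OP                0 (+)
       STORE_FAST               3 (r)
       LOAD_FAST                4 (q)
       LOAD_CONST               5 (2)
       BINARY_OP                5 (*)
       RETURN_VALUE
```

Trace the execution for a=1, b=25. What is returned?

50

LOAD_CONST → push 3. Stack: [3]
LOAD_FAST b → push 25. Stack: [3, 25]
BINARY_OP // → 3 // 25 = 0. Stack: [0]
STORE_FAST y → y=0. Stack: []
LOAD_FAST y → push 0. Stack: [0]
LOAD_CONST → push 3. Stack: [0, 3]
BINARY_OP & → 0 & 3 = 0. Stack: [0]
LOAD_CONST → push 12. Stack: [0, 12]
LOAD_FAST b → push 25. Stack: [0, 12, 25]
BINARY_OP * → 12 * 25 = 300. Stack: [0, 300]
BINARY_OP // → 0 // 300 = 0. Stack: [0]
STORE_FAST r → r=0. Stack: []
LOAD_FAST_LOAD_FAST b,a → push 25,1. Stack: [25, 1]
BINARY_OP // → 25 // 1 = 25. Stack: [25]
LOAD_CONST → push 7. Stack: [25, 7]
LOAD_FAST r → push 0. Stack: [25, 7, 0]
BINARY_OP * → 7 * 0 = 0. Stack: [25, 0]
BINARY_OP + → 25 + 0 = 25. Stack: [25]
STORE_FAST q → q=25. Stack: []
LOAD_FAST b → push 25. Stack: [25]
LOAD_CONST → push 7. Stack: [25, 7]
BINARY_OP * → 25 * 7 = 175. Stack: [175]
LOAD_FAST y → push 0. Stack: [175, 0]
LOAD_CONST → push 1. Stack: [175, 0, 1]
BINARY_OP ^ → 0 ^ 1 = 1. Stack: [175, 1]
BINARY_OP + → 175 + 1 = 176. Stack: [176]
STORE_FAST r → r=176. Stack: []
LOAD_FAST q → push 25. Stack: [25]
LOAD_CONST → push 2. Stack: [25, 2]
BINARY_OP * → 25 * 2 = 50. Stack: [50]
RETURN_VALUE → return 50.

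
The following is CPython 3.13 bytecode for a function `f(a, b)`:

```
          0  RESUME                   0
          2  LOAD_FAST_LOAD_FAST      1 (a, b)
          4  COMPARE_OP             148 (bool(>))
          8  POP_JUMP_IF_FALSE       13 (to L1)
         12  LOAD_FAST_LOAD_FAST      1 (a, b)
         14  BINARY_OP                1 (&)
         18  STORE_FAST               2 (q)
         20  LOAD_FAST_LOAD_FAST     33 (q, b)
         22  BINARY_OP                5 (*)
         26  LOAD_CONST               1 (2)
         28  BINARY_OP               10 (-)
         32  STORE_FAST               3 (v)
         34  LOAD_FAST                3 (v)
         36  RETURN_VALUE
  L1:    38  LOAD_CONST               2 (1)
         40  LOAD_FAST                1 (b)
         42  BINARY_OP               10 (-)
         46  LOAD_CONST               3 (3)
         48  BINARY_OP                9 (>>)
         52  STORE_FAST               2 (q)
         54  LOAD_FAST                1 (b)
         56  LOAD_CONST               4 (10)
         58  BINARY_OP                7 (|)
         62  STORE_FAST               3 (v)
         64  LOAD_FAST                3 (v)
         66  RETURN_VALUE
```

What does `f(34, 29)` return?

LOAD_FAST_LOAD_FAST a,b → push 34,29. Stack: [34, 29]
COMPARE_OP bool(>) → 34 vs 29 = True. Stack: [True]
POP_JUMP_IF_FALSE → pop True; no jump. Stack: []
LOAD_FAST_LOAD_FAST a,b → push 34,29. Stack: [34, 29]
BINARY_OP & → 34 & 29 = 0. Stack: [0]
STORE_FAST q → q=0. Stack: []
LOAD_FAST_LOAD_FAST q,b → push 0,29. Stack: [0, 29]
BINARY_OP * → 0 * 29 = 0. Stack: [0]
LOAD_CONST → push 2. Stack: [0, 2]
BINARY_OP - → 0 - 2 = -2. Stack: [-2]
STORE_FAST v → v=-2. Stack: []
LOAD_FAST v → push -2. Stack: [-2]
RETURN_VALUE → return -2.

-2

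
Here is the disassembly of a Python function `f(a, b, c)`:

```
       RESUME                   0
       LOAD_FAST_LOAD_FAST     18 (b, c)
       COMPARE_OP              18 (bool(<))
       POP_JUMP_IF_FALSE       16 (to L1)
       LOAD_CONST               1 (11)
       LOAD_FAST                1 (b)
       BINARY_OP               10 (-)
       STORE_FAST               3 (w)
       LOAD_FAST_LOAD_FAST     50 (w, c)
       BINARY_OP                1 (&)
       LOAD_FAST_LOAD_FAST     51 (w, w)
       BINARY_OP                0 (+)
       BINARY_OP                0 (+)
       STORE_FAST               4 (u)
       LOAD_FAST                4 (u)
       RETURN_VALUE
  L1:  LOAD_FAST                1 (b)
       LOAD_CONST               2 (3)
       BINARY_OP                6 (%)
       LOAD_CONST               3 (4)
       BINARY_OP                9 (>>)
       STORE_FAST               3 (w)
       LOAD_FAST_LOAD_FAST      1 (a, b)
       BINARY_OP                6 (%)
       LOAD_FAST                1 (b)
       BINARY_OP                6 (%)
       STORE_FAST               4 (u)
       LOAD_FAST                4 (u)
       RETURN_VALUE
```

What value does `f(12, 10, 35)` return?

LOAD_FAST_LOAD_FAST b,c → push 10,35. Stack: [10, 35]
COMPARE_OP bool(<) → 10 vs 35 = True. Stack: [True]
POP_JUMP_IF_FALSE → pop True; no jump. Stack: []
LOAD_CONST → push 11. Stack: [11]
LOAD_FAST b → push 10. Stack: [11, 10]
BINARY_OP - → 11 - 10 = 1. Stack: [1]
STORE_FAST w → w=1. Stack: []
LOAD_FAST_LOAD_FAST w,c → push 1,35. Stack: [1, 35]
BINARY_OP & → 1 & 35 = 1. Stack: [1]
LOAD_FAST_LOAD_FAST w,w → push 1,1. Stack: [1, 1, 1]
BINARY_OP + → 1 + 1 = 2. Stack: [1, 2]
BINARY_OP + → 1 + 2 = 3. Stack: [3]
STORE_FAST u → u=3. Stack: []
LOAD_FAST u → push 3. Stack: [3]
RETURN_VALUE → return 3.

3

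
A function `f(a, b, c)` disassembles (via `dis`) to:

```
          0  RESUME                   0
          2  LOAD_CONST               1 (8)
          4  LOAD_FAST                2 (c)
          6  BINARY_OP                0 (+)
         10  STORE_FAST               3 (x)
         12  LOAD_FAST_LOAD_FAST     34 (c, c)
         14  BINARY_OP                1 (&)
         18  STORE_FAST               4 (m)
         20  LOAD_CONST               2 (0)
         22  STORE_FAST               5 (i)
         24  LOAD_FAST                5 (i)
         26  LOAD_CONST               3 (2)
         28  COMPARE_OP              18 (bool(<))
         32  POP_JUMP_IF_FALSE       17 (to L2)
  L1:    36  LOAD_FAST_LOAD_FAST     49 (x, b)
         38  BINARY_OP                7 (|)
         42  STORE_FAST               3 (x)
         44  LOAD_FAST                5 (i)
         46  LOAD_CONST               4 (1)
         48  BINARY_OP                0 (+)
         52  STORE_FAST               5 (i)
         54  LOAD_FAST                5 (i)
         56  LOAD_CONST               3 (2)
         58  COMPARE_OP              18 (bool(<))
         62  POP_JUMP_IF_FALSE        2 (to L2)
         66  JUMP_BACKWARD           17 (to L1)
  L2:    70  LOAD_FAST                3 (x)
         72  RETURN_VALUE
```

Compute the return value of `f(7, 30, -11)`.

-1

LOAD_CONST → push 8. Stack: [8]
LOAD_FAST c → push -11. Stack: [8, -11]
BINARY_OP + → 8 + -11 = -3. Stack: [-3]
STORE_FAST x → x=-3. Stack: []
LOAD_FAST_LOAD_FAST c,c → push -11,-11. Stack: [-11, -11]
BINARY_OP & → -11 & -11 = -11. Stack: [-11]
STORE_FAST m → m=-11. Stack: []
LOAD_CONST → push 0. Stack: [0]
STORE_FAST i → i=0. Stack: []
LOAD_FAST i → push 0. Stack: [0]
LOAD_CONST → push 2. Stack: [0, 2]
COMPARE_OP bool(<) → 0 vs 2 = True. Stack: [True]
POP_JUMP_IF_FALSE → pop True; no jump. Stack: []
LOAD_FAST_LOAD_FAST x,b → push -3,30. Stack: [-3, 30]
BINARY_OP | → -3 | 30 = -1. Stack: [-1]
STORE_FAST x → x=-1. Stack: []
LOAD_FAST i → push 0. Stack: [0]
LOAD_CONST → push 1. Stack: [0, 1]
BINARY_OP + → 0 + 1 = 1. Stack: [1]
STORE_FAST i → i=1. Stack: []
LOAD_FAST i → push 1. Stack: [1]
LOAD_CONST → push 2. Stack: [1, 2]
COMPARE_OP bool(<) → 1 vs 2 = True. Stack: [True]
POP_JUMP_IF_FALSE → pop True; no jump. Stack: []
LOAD_FAST_LOAD_FAST x,b → push -1,30. Stack: [-1, 30]
BINARY_OP | → -1 | 30 = -1. Stack: [-1]
STORE_FAST x → x=-1. Stack: []
LOAD_FAST i → push 1. Stack: [1]
LOAD_CONST → push 1. Stack: [1, 1]
BINARY_OP + → 1 + 1 = 2. Stack: [2]
STORE_FAST i → i=2. Stack: []
LOAD_FAST i → push 2. Stack: [2]
LOAD_CONST → push 2. Stack: [2, 2]
COMPARE_OP bool(<) → 2 vs 2 = False. Stack: [False]
POP_JUMP_IF_FALSE → pop False; jump. Stack: []
LOAD_FAST x → push -1. Stack: [-1]
RETURN_VALUE → return -1.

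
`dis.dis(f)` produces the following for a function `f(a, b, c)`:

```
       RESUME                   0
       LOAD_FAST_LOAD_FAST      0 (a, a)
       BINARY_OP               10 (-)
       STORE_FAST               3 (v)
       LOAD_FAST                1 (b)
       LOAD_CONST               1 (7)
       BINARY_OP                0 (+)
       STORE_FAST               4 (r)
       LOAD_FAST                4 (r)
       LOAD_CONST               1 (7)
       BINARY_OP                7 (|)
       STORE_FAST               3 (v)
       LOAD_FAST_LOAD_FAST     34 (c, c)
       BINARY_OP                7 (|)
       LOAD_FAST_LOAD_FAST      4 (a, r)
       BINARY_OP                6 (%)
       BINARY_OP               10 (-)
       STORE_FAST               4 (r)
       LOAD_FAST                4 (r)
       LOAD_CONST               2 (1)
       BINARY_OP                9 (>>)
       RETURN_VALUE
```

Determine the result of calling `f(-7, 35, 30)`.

-3

LOAD_FAST_LOAD_FAST a,a → push -7,-7. Stack: [-7, -7]
BINARY_OP - → -7 - -7 = 0. Stack: [0]
STORE_FAST v → v=0. Stack: []
LOAD_FAST b → push 35. Stack: [35]
LOAD_CONST → push 7. Stack: [35, 7]
BINARY_OP + → 35 + 7 = 42. Stack: [42]
STORE_FAST r → r=42. Stack: []
LOAD_FAST r → push 42. Stack: [42]
LOAD_CONST → push 7. Stack: [42, 7]
BINARY_OP | → 42 | 7 = 47. Stack: [47]
STORE_FAST v → v=47. Stack: []
LOAD_FAST_LOAD_FAST c,c → push 30,30. Stack: [30, 30]
BINARY_OP | → 30 | 30 = 30. Stack: [30]
LOAD_FAST_LOAD_FAST a,r → push -7,42. Stack: [30, -7, 42]
BINARY_OP % → -7 % 42 = 35. Stack: [30, 35]
BINARY_OP - → 30 - 35 = -5. Stack: [-5]
STORE_FAST r → r=-5. Stack: []
LOAD_FAST r → push -5. Stack: [-5]
LOAD_CONST → push 1. Stack: [-5, 1]
BINARY_OP >> → -5 >> 1 = -3. Stack: [-3]
RETURN_VALUE → return -3.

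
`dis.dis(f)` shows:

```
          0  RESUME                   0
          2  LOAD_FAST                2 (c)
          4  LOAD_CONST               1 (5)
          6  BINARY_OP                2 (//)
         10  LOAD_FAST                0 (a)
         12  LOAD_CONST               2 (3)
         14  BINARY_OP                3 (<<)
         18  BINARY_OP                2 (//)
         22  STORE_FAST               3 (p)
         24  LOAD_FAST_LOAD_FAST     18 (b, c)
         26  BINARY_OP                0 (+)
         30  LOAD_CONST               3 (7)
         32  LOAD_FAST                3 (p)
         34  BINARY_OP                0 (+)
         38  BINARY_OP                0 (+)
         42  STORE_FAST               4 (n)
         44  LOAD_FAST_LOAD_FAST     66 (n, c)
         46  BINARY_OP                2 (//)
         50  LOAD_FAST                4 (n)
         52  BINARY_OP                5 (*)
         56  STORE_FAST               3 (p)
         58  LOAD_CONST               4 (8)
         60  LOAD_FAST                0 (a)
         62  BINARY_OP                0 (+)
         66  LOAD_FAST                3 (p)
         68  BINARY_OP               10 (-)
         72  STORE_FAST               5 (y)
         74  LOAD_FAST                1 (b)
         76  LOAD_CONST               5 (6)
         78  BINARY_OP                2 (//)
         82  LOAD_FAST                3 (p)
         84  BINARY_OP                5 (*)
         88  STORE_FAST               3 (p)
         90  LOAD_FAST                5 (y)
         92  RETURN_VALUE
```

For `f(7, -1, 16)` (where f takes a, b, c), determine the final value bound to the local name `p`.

-22

LOAD_FAST c → push 16. Stack: [16]
LOAD_CONST → push 5. Stack: [16, 5]
BINARY_OP // → 16 // 5 = 3. Stack: [3]
LOAD_FAST a → push 7. Stack: [3, 7]
LOAD_CONST → push 3. Stack: [3, 7, 3]
BINARY_OP << → 7 << 3 = 56. Stack: [3, 56]
BINARY_OP // → 3 // 56 = 0. Stack: [0]
STORE_FAST p → p=0. Stack: []
LOAD_FAST_LOAD_FAST b,c → push -1,16. Stack: [-1, 16]
BINARY_OP + → -1 + 16 = 15. Stack: [15]
LOAD_CONST → push 7. Stack: [15, 7]
LOAD_FAST p → push 0. Stack: [15, 7, 0]
BINARY_OP + → 7 + 0 = 7. Stack: [15, 7]
BINARY_OP + → 15 + 7 = 22. Stack: [22]
STORE_FAST n → n=22. Stack: []
LOAD_FAST_LOAD_FAST n,c → push 22,16. Stack: [22, 16]
BINARY_OP // → 22 // 16 = 1. Stack: [1]
LOAD_FAST n → push 22. Stack: [1, 22]
BINARY_OP * → 1 * 22 = 22. Stack: [22]
STORE_FAST p → p=22. Stack: []
LOAD_CONST → push 8. Stack: [8]
LOAD_FAST a → push 7. Stack: [8, 7]
BINARY_OP + → 8 + 7 = 15. Stack: [15]
LOAD_FAST p → push 22. Stack: [15, 22]
BINARY_OP - → 15 - 22 = -7. Stack: [-7]
STORE_FAST y → y=-7. Stack: []
LOAD_FAST b → push -1. Stack: [-1]
LOAD_CONST → push 6. Stack: [-1, 6]
BINARY_OP // → -1 // 6 = -1. Stack: [-1]
LOAD_FAST p → push 22. Stack: [-1, 22]
BINARY_OP * → -1 * 22 = -22. Stack: [-22]
STORE_FAST p → p=-22. Stack: []
LOAD_FAST y → push -7. Stack: [-7]
RETURN_VALUE → return -7.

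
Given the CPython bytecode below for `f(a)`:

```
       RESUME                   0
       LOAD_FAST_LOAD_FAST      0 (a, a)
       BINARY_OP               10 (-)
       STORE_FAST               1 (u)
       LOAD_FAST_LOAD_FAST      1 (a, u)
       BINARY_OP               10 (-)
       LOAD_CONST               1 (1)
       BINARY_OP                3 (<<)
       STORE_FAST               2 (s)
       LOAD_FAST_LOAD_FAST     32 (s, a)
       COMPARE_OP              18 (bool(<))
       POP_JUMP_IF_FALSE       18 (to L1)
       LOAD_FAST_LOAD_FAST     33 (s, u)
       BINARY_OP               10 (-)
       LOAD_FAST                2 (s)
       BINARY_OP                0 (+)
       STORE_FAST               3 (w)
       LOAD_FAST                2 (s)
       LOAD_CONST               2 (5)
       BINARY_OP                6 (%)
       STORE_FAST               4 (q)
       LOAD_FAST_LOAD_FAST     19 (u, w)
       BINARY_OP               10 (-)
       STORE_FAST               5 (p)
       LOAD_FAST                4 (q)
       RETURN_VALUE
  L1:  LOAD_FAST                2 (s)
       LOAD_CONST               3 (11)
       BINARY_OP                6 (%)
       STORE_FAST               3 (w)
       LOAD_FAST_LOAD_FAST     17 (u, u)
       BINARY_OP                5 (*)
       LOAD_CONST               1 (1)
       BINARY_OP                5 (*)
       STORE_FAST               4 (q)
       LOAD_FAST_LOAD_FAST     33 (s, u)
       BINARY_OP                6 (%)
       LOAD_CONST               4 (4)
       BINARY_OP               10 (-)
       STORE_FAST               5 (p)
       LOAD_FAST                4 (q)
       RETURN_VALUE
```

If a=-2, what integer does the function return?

1

LOAD_FAST_LOAD_FAST a,a → push -2,-2. Stack: [-2, -2]
BINARY_OP - → -2 - -2 = 0. Stack: [0]
STORE_FAST u → u=0. Stack: []
LOAD_FAST_LOAD_FAST a,u → push -2,0. Stack: [-2, 0]
BINARY_OP - → -2 - 0 = -2. Stack: [-2]
LOAD_CONST → push 1. Stack: [-2, 1]
BINARY_OP << → -2 << 1 = -4. Stack: [-4]
STORE_FAST s → s=-4. Stack: []
LOAD_FAST_LOAD_FAST s,a → push -4,-2. Stack: [-4, -2]
COMPARE_OP bool(<) → -4 vs -2 = True. Stack: [True]
POP_JUMP_IF_FALSE → pop True; no jump. Stack: []
LOAD_FAST_LOAD_FAST s,u → push -4,0. Stack: [-4, 0]
BINARY_OP - → -4 - 0 = -4. Stack: [-4]
LOAD_FAST s → push -4. Stack: [-4, -4]
BINARY_OP + → -4 + -4 = -8. Stack: [-8]
STORE_FAST w → w=-8. Stack: []
LOAD_FAST s → push -4. Stack: [-4]
LOAD_CONST → push 5. Stack: [-4, 5]
BINARY_OP % → -4 % 5 = 1. Stack: [1]
STORE_FAST q → q=1. Stack: []
LOAD_FAST_LOAD_FAST u,w → push 0,-8. Stack: [0, -8]
BINARY_OP - → 0 - -8 = 8. Stack: [8]
STORE_FAST p → p=8. Stack: []
LOAD_FAST q → push 1. Stack: [1]
RETURN_VALUE → return 1.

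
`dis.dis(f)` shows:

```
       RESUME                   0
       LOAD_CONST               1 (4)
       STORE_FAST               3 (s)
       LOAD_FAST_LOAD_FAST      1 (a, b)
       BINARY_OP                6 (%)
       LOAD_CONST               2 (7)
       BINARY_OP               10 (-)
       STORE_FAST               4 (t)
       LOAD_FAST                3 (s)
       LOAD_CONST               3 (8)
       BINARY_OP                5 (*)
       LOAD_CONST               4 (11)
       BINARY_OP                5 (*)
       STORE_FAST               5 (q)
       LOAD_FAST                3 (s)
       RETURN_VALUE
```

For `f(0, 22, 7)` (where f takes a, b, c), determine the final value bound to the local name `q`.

352

LOAD_CONST → push 4. Stack: [4]
STORE_FAST s → s=4. Stack: []
LOAD_FAST_LOAD_FAST a,b → push 0,22. Stack: [0, 22]
BINARY_OP % → 0 % 22 = 0. Stack: [0]
LOAD_CONST → push 7. Stack: [0, 7]
BINARY_OP - → 0 - 7 = -7. Stack: [-7]
STORE_FAST t → t=-7. Stack: []
LOAD_FAST s → push 4. Stack: [4]
LOAD_CONST → push 8. Stack: [4, 8]
BINARY_OP * → 4 * 8 = 32. Stack: [32]
LOAD_CONST → push 11. Stack: [32, 11]
BINARY_OP * → 32 * 11 = 352. Stack: [352]
STORE_FAST q → q=352. Stack: []
LOAD_FAST s → push 4. Stack: [4]
RETURN_VALUE → return 4.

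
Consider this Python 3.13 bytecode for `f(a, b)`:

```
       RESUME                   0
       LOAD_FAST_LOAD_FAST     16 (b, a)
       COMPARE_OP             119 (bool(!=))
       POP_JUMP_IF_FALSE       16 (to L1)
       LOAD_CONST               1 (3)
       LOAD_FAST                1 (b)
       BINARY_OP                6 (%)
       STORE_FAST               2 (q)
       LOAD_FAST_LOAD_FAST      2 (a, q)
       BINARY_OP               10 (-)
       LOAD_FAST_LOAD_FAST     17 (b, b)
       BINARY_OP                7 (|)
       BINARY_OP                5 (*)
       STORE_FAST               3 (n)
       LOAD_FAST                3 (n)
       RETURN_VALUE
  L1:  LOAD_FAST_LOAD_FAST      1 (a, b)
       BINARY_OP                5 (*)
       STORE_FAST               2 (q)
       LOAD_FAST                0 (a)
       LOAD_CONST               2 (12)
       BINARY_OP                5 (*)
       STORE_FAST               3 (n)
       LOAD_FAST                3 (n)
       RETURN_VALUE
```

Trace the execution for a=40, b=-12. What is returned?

-588

LOAD_FAST_LOAD_FAST b,a → push -12,40. Stack: [-12, 40]
COMPARE_OP bool(!=) → -12 vs 40 = True. Stack: [True]
POP_JUMP_IF_FALSE → pop True; no jump. Stack: []
LOAD_CONST → push 3. Stack: [3]
LOAD_FAST b → push -12. Stack: [3, -12]
BINARY_OP % → 3 % -12 = -9. Stack: [-9]
STORE_FAST q → q=-9. Stack: []
LOAD_FAST_LOAD_FAST a,q → push 40,-9. Stack: [40, -9]
BINARY_OP - → 40 - -9 = 49. Stack: [49]
LOAD_FAST_LOAD_FAST b,b → push -12,-12. Stack: [49, -12, -12]
BINARY_OP | → -12 | -12 = -12. Stack: [49, -12]
BINARY_OP * → 49 * -12 = -588. Stack: [-588]
STORE_FAST n → n=-588. Stack: []
LOAD_FAST n → push -588. Stack: [-588]
RETURN_VALUE → return -588.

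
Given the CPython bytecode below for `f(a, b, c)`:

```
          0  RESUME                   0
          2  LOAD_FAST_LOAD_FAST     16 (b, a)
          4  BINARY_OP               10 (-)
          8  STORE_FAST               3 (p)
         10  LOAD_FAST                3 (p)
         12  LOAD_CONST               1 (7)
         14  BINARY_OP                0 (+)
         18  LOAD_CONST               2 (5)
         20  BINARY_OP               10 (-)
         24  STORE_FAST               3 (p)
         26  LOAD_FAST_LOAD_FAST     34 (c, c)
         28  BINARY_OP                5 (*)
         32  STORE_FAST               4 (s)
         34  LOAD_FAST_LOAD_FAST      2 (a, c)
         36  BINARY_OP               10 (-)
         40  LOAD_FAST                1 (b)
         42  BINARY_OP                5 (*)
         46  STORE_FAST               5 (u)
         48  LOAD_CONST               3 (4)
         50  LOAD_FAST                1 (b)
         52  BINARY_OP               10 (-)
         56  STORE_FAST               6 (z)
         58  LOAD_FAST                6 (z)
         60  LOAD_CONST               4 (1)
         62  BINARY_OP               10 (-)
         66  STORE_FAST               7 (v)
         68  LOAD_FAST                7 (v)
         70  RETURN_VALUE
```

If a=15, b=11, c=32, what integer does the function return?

LOAD_FAST_LOAD_FAST b,a → push 11,15. Stack: [11, 15]
BINARY_OP - → 11 - 15 = -4. Stack: [-4]
STORE_FAST p → p=-4. Stack: []
LOAD_FAST p → push -4. Stack: [-4]
LOAD_CONST → push 7. Stack: [-4, 7]
BINARY_OP + → -4 + 7 = 3. Stack: [3]
LOAD_CONST → push 5. Stack: [3, 5]
BINARY_OP - → 3 - 5 = -2. Stack: [-2]
STORE_FAST p → p=-2. Stack: []
LOAD_FAST_LOAD_FAST c,c → push 32,32. Stack: [32, 32]
BINARY_OP * → 32 * 32 = 1024. Stack: [1024]
STORE_FAST s → s=1024. Stack: []
LOAD_FAST_LOAD_FAST a,c → push 15,32. Stack: [15, 32]
BINARY_OP - → 15 - 32 = -17. Stack: [-17]
LOAD_FAST b → push 11. Stack: [-17, 11]
BINARY_OP * → -17 * 11 = -187. Stack: [-187]
STORE_FAST u → u=-187. Stack: []
LOAD_CONST → push 4. Stack: [4]
LOAD_FAST b → push 11. Stack: [4, 11]
BINARY_OP - → 4 - 11 = -7. Stack: [-7]
STORE_FAST z → z=-7. Stack: []
LOAD_FAST z → push -7. Stack: [-7]
LOAD_CONST → push 1. Stack: [-7, 1]
BINARY_OP - → -7 - 1 = -8. Stack: [-8]
STORE_FAST v → v=-8. Stack: []
LOAD_FAST v → push -8. Stack: [-8]
RETURN_VALUE → return -8.

-8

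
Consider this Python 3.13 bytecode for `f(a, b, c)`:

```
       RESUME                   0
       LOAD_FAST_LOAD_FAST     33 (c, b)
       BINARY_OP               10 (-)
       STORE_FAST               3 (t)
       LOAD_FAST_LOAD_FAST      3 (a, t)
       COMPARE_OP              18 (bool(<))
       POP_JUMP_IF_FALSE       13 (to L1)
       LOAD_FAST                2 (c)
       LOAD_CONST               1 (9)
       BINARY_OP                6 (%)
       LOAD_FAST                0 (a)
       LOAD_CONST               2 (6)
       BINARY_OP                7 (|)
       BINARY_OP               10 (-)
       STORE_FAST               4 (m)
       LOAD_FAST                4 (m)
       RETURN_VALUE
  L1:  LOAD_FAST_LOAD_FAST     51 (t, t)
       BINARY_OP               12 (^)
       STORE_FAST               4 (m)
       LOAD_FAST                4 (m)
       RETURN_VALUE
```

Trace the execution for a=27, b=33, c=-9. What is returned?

0

LOAD_FAST_LOAD_FAST c,b → push -9,33. Stack: [-9, 33]
BINARY_OP - → -9 - 33 = -42. Stack: [-42]
STORE_FAST t → t=-42. Stack: []
LOAD_FAST_LOAD_FAST a,t → push 27,-42. Stack: [27, -42]
COMPARE_OP bool(<) → 27 vs -42 = False. Stack: [False]
POP_JUMP_IF_FALSE → pop False; jump. Stack: []
LOAD_FAST_LOAD_FAST t,t → push -42,-42. Stack: [-42, -42]
BINARY_OP ^ → -42 ^ -42 = 0. Stack: [0]
STORE_FAST m → m=0. Stack: []
LOAD_FAST m → push 0. Stack: [0]
RETURN_VALUE → return 0.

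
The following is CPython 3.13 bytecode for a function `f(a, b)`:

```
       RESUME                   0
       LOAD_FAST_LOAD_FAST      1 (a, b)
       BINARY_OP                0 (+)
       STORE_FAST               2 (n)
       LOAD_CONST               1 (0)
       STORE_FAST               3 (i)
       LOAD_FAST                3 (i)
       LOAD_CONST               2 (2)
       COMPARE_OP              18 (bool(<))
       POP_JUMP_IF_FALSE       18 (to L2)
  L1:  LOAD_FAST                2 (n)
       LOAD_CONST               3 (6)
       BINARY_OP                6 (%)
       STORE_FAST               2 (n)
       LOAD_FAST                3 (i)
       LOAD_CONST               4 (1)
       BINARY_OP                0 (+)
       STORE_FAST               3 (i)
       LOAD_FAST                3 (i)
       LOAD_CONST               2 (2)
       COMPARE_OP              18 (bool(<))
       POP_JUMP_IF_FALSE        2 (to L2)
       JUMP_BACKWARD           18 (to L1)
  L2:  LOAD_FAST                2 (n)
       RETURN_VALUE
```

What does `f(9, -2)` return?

LOAD_FAST_LOAD_FAST a,b → push 9,-2. Stack: [9, -2]
BINARY_OP + → 9 + -2 = 7. Stack: [7]
STORE_FAST n → n=7. Stack: []
LOAD_CONST → push 0. Stack: [0]
STORE_FAST i → i=0. Stack: []
LOAD_FAST i → push 0. Stack: [0]
LOAD_CONST → push 2. Stack: [0, 2]
COMPARE_OP bool(<) → 0 vs 2 = True. Stack: [True]
POP_JUMP_IF_FALSE → pop True; no jump. Stack: []
LOAD_FAST n → push 7. Stack: [7]
LOAD_CONST → push 6. Stack: [7, 6]
BINARY_OP % → 7 % 6 = 1. Stack: [1]
STORE_FAST n → n=1. Stack: []
LOAD_FAST i → push 0. Stack: [0]
LOAD_CONST → push 1. Stack: [0, 1]
BINARY_OP + → 0 + 1 = 1. Stack: [1]
STORE_FAST i → i=1. Stack: []
LOAD_FAST i → push 1. Stack: [1]
LOAD_CONST → push 2. Stack: [1, 2]
COMPARE_OP bool(<) → 1 vs 2 = True. Stack: [True]
POP_JUMP_IF_FALSE → pop True; no jump. Stack: []
LOAD_FAST n → push 1. Stack: [1]
LOAD_CONST → push 6. Stack: [1, 6]
BINARY_OP % → 1 % 6 = 1. Stack: [1]
STORE_FAST n → n=1. Stack: []
LOAD_FAST i → push 1. Stack: [1]
LOAD_CONST → push 1. Stack: [1, 1]
BINARY_OP + → 1 + 1 = 2. Stack: [2]
STORE_FAST i → i=2. Stack: []
LOAD_FAST i → push 2. Stack: [2]
LOAD_CONST → push 2. Stack: [2, 2]
COMPARE_OP bool(<) → 2 vs 2 = False. Stack: [False]
POP_JUMP_IF_FALSE → pop False; jump. Stack: []
LOAD_FAST n → push 1. Stack: [1]
RETURN_VALUE → return 1.

1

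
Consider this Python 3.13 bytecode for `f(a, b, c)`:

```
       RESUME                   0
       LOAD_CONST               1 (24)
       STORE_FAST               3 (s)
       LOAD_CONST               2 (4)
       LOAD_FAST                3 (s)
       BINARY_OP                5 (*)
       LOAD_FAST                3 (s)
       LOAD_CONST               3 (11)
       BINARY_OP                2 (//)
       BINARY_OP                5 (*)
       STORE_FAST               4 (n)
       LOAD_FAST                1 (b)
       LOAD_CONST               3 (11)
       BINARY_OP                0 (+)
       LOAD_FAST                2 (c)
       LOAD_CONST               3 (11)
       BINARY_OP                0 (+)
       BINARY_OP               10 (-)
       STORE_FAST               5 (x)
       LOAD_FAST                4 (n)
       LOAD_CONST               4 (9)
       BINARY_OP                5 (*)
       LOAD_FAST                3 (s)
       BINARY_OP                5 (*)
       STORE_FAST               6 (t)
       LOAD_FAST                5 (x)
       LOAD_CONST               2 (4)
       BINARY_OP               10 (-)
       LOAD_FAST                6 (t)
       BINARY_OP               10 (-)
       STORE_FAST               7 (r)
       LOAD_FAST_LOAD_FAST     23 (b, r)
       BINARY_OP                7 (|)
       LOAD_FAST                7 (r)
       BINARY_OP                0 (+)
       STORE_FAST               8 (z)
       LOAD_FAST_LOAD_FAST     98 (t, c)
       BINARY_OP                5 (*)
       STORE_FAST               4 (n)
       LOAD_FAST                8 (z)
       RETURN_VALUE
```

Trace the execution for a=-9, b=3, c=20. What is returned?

LOAD_CONST → push 24. Stack: [24]
STORE_FAST s → s=24. Stack: []
LOAD_CONST → push 4. Stack: [4]
LOAD_FAST s → push 24. Stack: [4, 24]
BINARY_OP * → 4 * 24 = 96. Stack: [96]
LOAD_FAST s → push 24. Stack: [96, 24]
LOAD_CONST → push 11. Stack: [96, 24, 11]
BINARY_OP // → 24 // 11 = 2. Stack: [96, 2]
BINARY_OP * → 96 * 2 = 192. Stack: [192]
STORE_FAST n → n=192. Stack: []
LOAD_FAST b → push 3. Stack: [3]
LOAD_CONST → push 11. Stack: [3, 11]
BINARY_OP + → 3 + 11 = 14. Stack: [14]
LOAD_FAST c → push 20. Stack: [14, 20]
LOAD_CONST → push 11. Stack: [14, 20, 11]
BINARY_OP + → 20 + 11 = 31. Stack: [14, 31]
BINARY_OP - → 14 - 31 = -17. Stack: [-17]
STORE_FAST x → x=-17. Stack: []
LOAD_FAST n → push 192. Stack: [192]
LOAD_CONST → push 9. Stack: [192, 9]
BINARY_OP * → 192 * 9 = 1728. Stack: [1728]
LOAD_FAST s → push 24. Stack: [1728, 24]
BINARY_OP * → 1728 * 24 = 41472. Stack: [41472]
STORE_FAST t → t=41472. Stack: []
LOAD_FAST x → push -17. Stack: [-17]
LOAD_CONST → push 4. Stack: [-17, 4]
BINARY_OP - → -17 - 4 = -21. Stack: [-21]
LOAD_FAST t → push 41472. Stack: [-21, 41472]
BINARY_OP - → -21 - 41472 = -41493. Stack: [-41493]
STORE_FAST r → r=-41493. Stack: []
LOAD_FAST_LOAD_FAST b,r → push 3,-41493. Stack: [3, -41493]
BINARY_OP | → 3 | -41493 = -41493. Stack: [-41493]
LOAD_FAST r → push -41493. Stack: [-41493, -41493]
BINARY_OP + → -41493 + -41493 = -82986. Stack: [-82986]
STORE_FAST z → z=-82986. Stack: []
LOAD_FAST_LOAD_FAST t,c → push 41472,20. Stack: [41472, 20]
BINARY_OP * → 41472 * 20 = 829440. Stack: [829440]
STORE_FAST n → n=829440. Stack: []
LOAD_FAST z → push -82986. Stack: [-82986]
RETURN_VALUE → return -82986.

-82986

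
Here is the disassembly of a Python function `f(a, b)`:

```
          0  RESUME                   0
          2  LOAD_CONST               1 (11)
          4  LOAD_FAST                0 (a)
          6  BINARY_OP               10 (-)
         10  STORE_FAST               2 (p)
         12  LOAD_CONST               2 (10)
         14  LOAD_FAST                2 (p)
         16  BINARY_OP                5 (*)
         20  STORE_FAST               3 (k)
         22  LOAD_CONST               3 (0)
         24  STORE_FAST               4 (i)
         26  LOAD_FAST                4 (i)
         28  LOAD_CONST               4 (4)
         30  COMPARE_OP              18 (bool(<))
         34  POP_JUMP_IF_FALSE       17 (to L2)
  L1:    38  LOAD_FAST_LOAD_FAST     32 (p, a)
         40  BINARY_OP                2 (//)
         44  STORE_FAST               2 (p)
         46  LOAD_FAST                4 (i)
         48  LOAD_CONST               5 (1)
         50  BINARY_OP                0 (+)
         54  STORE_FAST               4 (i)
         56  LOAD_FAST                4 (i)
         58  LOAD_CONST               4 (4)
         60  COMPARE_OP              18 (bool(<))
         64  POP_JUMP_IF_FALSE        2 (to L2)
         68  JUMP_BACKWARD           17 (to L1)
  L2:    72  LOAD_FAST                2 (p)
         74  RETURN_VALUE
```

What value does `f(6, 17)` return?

0

LOAD_CONST → push 11. Stack: [11]
LOAD_FAST a → push 6. Stack: [11, 6]
BINARY_OP - → 11 - 6 = 5. Stack: [5]
STORE_FAST p → p=5. Stack: []
LOAD_CONST → push 10. Stack: [10]
LOAD_FAST p → push 5. Stack: [10, 5]
BINARY_OP * → 10 * 5 = 50. Stack: [50]
STORE_FAST k → k=50. Stack: []
LOAD_CONST → push 0. Stack: [0]
STORE_FAST i → i=0. Stack: []
LOAD_FAST i → push 0. Stack: [0]
LOAD_CONST → push 4. Stack: [0, 4]
COMPARE_OP bool(<) → 0 vs 4 = True. Stack: [True]
POP_JUMP_IF_FALSE → pop True; no jump. Stack: []
LOAD_FAST_LOAD_FAST p,a → push 5,6. Stack: [5, 6]
BINARY_OP // → 5 // 6 = 0. Stack: [0]
STORE_FAST p → p=0. Stack: []
LOAD_FAST i → push 0. Stack: [0]
LOAD_CONST → push 1. Stack: [0, 1]
BINARY_OP + → 0 + 1 = 1. Stack: [1]
STORE_FAST i → i=1. Stack: []
LOAD_FAST i → push 1. Stack: [1]
LOAD_CONST → push 4. Stack: [1, 4]
COMPARE_OP bool(<) → 1 vs 4 = True. Stack: [True]
POP_JUMP_IF_FALSE → pop True; no jump. Stack: []
LOAD_FAST_LOAD_FAST p,a → push 0,6. Stack: [0, 6]
BINARY_OP // → 0 // 6 = 0. Stack: [0]
STORE_FAST p → p=0. Stack: []
LOAD_FAST i → push 1. Stack: [1]
LOAD_CONST → push 1. Stack: [1, 1]
BINARY_OP + → 1 + 1 = 2. Stack: [2]
STORE_FAST i → i=2. Stack: []
LOAD_FAST i → push 2. Stack: [2]
LOAD_CONST → push 4. Stack: [2, 4]
COMPARE_OP bool(<) → 2 vs 4 = True. Stack: [True]
POP_JUMP_IF_FALSE → pop True; no jump. Stack: []
LOAD_FAST_LOAD_FAST p,a → push 0,6. Stack: [0, 6]
BINARY_OP // → 0 // 6 = 0. Stack: [0]
STORE_FAST p → p=0. Stack: []
LOAD_FAST i → push 2. Stack: [2]
LOAD_CONST → push 1. Stack: [2, 1]
BINARY_OP + → 2 + 1 = 3. Stack: [3]
STORE_FAST i → i=3. Stack: []
LOAD_FAST i → push 3. Stack: [3]
LOAD_CONST → push 4. Stack: [3, 4]
COMPARE_OP bool(<) → 3 vs 4 = True. Stack: [True]
POP_JUMP_IF_FALSE → pop True; no jump. Stack: []
LOAD_FAST_LOAD_FAST p,a → push 0,6. Stack: [0, 6]
BINARY_OP // → 0 // 6 = 0. Stack: [0]
STORE_FAST p → p=0. Stack: []
LOAD_FAST i → push 3. Stack: [3]
LOAD_CONST → push 1. Stack: [3, 1]
BINARY_OP + → 3 + 1 = 4. Stack: [4]
STORE_FAST i → i=4. Stack: []
LOAD_FAST i → push 4. Stack: [4]
LOAD_CONST → push 4. Stack: [4, 4]
COMPARE_OP bool(<) → 4 vs 4 = False. Stack: [False]
POP_JUMP_IF_FALSE → pop False; jump. Stack: []
LOAD_FAST p → push 0. Stack: [0]
RETURN_VALUE → return 0.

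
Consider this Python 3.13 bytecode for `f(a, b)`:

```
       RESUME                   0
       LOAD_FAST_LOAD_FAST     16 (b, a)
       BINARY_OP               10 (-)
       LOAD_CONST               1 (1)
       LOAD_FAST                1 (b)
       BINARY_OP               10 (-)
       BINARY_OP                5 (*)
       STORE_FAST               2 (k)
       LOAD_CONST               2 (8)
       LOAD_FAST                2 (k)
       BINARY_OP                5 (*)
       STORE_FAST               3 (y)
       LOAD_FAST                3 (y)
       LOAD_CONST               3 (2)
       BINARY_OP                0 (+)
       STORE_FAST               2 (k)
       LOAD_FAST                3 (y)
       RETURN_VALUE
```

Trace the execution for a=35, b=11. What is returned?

LOAD_FAST_LOAD_FAST b,a → push 11,35. Stack: [11, 35]
BINARY_OP - → 11 - 35 = -24. Stack: [-24]
LOAD_CONST → push 1. Stack: [-24, 1]
LOAD_FAST b → push 11. Stack: [-24, 1, 11]
BINARY_OP - → 1 - 11 = -10. Stack: [-24, -10]
BINARY_OP * → -24 * -10 = 240. Stack: [240]
STORE_FAST k → k=240. Stack: []
LOAD_CONST → push 8. Stack: [8]
LOAD_FAST k → push 240. Stack: [8, 240]
BINARY_OP * → 8 * 240 = 1920. Stack: [1920]
STORE_FAST y → y=1920. Stack: []
LOAD_FAST y → push 1920. Stack: [1920]
LOAD_CONST → push 2. Stack: [1920, 2]
BINARY_OP + → 1920 + 2 = 1922. Stack: [1922]
STORE_FAST k → k=1922. Stack: []
LOAD_FAST y → push 1920. Stack: [1920]
RETURN_VALUE → return 1920.

1920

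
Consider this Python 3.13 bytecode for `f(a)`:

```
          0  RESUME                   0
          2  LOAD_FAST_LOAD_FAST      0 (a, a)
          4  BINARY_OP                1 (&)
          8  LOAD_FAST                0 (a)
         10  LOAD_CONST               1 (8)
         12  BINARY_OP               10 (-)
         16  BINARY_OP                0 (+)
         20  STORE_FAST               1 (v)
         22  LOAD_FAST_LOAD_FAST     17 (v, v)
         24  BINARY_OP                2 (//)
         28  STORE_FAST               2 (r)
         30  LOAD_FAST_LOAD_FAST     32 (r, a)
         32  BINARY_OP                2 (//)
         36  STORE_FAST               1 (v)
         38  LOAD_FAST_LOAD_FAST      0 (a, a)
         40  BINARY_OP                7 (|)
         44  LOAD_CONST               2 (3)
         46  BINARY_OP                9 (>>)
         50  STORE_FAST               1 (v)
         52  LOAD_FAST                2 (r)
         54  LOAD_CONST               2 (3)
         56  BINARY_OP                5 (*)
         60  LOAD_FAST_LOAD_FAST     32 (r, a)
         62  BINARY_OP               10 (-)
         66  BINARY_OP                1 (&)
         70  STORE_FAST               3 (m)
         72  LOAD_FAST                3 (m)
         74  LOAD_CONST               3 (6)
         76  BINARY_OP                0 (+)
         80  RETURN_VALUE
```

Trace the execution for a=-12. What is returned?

7

LOAD_FAST_LOAD_FAST a,a → push -12,-12. Stack: [-12, -12]
BINARY_OP & → -12 & -12 = -12. Stack: [-12]
LOAD_FAST a → push -12. Stack: [-12, -12]
LOAD_CONST → push 8. Stack: [-12, -12, 8]
BINARY_OP - → -12 - 8 = -20. Stack: [-12, -20]
BINARY_OP + → -12 + -20 = -32. Stack: [-32]
STORE_FAST v → v=-32. Stack: []
LOAD_FAST_LOAD_FAST v,v → push -32,-32. Stack: [-32, -32]
BINARY_OP // → -32 // -32 = 1. Stack: [1]
STORE_FAST r → r=1. Stack: []
LOAD_FAST_LOAD_FAST r,a → push 1,-12. Stack: [1, -12]
BINARY_OP // → 1 // -12 = -1. Stack: [-1]
STORE_FAST v → v=-1. Stack: []
LOAD_FAST_LOAD_FAST a,a → push -12,-12. Stack: [-12, -12]
BINARY_OP | → -12 | -12 = -12. Stack: [-12]
LOAD_CONST → push 3. Stack: [-12, 3]
BINARY_OP >> → -12 >> 3 = -2. Stack: [-2]
STORE_FAST v → v=-2. Stack: []
LOAD_FAST r → push 1. Stack: [1]
LOAD_CONST → push 3. Stack: [1, 3]
BINARY_OP * → 1 * 3 = 3. Stack: [3]
LOAD_FAST_LOAD_FAST r,a → push 1,-12. Stack: [3, 1, -12]
BINARY_OP - → 1 - -12 = 13. Stack: [3, 13]
BINARY_OP & → 3 & 13 = 1. Stack: [1]
STORE_FAST m → m=1. Stack: []
LOAD_FAST m → push 1. Stack: [1]
LOAD_CONST → push 6. Stack: [1, 6]
BINARY_OP + → 1 + 6 = 7. Stack: [7]
RETURN_VALUE → return 7.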